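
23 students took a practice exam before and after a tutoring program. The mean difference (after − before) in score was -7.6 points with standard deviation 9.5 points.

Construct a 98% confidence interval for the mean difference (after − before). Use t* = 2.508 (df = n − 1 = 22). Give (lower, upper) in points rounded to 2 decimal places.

(-12.57, -2.63)

This is a matched-pairs design, so SE = s_d/√n = 9.5/√23 = 1.9809.
Margin = 2.508 × 1.9809 = 4.9681; the interval is -7.6 ± 4.9681 = (-12.57, -2.63).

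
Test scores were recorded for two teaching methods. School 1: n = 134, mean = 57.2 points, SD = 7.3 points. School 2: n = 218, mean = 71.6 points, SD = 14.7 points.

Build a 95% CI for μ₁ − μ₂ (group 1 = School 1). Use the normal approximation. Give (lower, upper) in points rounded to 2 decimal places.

Standard errors of each mean: 7.3/√134 = 0.6306 and 14.7/√218 = 0.9956.
SE(x̄₁ − x̄₂) = √(0.6306² + 0.9956²) = 1.1785 for independent samples with unequal variances.
With z* = 1.960, the margin is 1.960 × 1.1785 = 2.3099.
x̄₁ − x̄₂ = 57.2 − 71.6 = -14.4000; the interval is -14.4000 ± 2.3099 = (-16.71, -12.09).

(-16.71, -12.09)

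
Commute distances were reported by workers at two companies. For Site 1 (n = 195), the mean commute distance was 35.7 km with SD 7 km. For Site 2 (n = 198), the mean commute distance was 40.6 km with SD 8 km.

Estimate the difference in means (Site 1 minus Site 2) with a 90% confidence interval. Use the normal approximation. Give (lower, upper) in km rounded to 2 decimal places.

(-6.15, -3.65)

SE₁ = s₁/√n₁ = 7/√195 = 0.5013; SE₂ = 8/√198 = 0.5685.
Independent samples, unequal variances: SE_diff = √(SE₁² + SE₂²) = √(0.25130169 + 0.32319225) = 0.7580.
z* = 1.645, so margin of error = 1.645 × 0.7580 = 1.2469.
Difference in means = 35.7 − 40.6 = -4.9000.
-4.9000 ± 1.2469 → (-6.15, -3.65).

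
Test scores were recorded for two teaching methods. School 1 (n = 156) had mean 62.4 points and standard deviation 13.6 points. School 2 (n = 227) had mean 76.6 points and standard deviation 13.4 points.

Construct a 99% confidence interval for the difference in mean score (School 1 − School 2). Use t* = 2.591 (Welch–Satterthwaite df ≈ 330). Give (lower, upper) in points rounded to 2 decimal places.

(-17.84, -10.56)

Standard errors of each mean: 13.6/√156 = 1.0889 and 13.4/√227 = 0.8894.
SE(x̄₁ − x̄₂) = √(1.0889² + 0.8894²) = 1.4060 for independent samples with unequal variances.
With t* = 2.591, the margin is 2.591 × 1.4060 = 3.6429.
x̄₁ − x̄₂ = 62.4 − 76.6 = -14.2000; the interval is -14.2000 ± 3.6429 = (-17.84, -10.56).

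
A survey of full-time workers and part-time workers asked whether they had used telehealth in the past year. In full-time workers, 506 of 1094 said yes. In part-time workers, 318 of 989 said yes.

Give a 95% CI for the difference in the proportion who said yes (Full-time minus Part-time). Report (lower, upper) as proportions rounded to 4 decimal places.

First, p̂₁ = 506/1094 = 0.4625; p̂₂ = 318/989 = 0.3215.
The two standard errors are √(0.4625×0.5375/1094) = 0.01507 and √(0.3215×0.6785/989) = 0.01485.
Because the samples are independent, SE_diff = √(0.01507² + 0.01485²) = 0.02116.
Using z* = 1.960 for 95%, ME = 1.960 × 0.02116 = 0.04147.
p̂₁ − p̂₂ = 0.1410; interval 0.1410 ± 0.04147 gives (0.0995, 0.1825).

(0.0995, 0.1825)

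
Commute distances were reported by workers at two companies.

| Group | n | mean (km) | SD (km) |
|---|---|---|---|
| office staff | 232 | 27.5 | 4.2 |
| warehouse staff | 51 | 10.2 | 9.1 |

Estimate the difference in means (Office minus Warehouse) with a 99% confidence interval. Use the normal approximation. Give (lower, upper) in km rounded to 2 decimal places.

(13.94, 20.66)

SE₁ = s₁/√n₁ = 4.2/√232 = 0.2757; SE₂ = 9.1/√51 = 1.2743.
Independent samples, unequal variances: SE_diff = √(SE₁² + SE₂²) = √(0.07601049 + 1.62384049) = 1.3038.
z* = 2.576, so margin of error = 2.576 × 1.3038 = 3.3586.
Difference in means = 27.5 − 10.2 = 17.3000.
17.3000 ± 3.3586 → (13.94, 20.66).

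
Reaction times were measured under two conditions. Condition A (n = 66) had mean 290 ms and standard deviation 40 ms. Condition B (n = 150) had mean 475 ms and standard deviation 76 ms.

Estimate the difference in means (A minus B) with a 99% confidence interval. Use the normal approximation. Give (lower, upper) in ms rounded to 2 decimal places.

(-205.41, -164.59)

Per-group SEs: s₁/√n₁ = 40/√66 = 4.9237, s₂/√n₂ = 76/√150 = 6.2054.
Unpooled SE of the difference: √(24.24282169 + 38.50698916) = 7.9215.
Margin of error = z* · SE = 2.576 × 7.9215 = 20.4058.
x̄₁ − x̄₂ = 290 − 475 = -185.0000.
CI: -185.0000 ± 20.4058 = (-205.41, -164.59).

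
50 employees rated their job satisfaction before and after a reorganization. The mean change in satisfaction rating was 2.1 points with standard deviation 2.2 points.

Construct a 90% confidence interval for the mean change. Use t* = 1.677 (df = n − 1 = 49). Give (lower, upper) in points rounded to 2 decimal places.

This is a matched-pairs design, so SE = s_d/√n = 2.2/√50 = 0.3111.
Margin = 1.677 × 0.3111 = 0.5217; the interval is 2.1 ± 0.5217 = (1.58, 2.62).

(1.58, 2.62)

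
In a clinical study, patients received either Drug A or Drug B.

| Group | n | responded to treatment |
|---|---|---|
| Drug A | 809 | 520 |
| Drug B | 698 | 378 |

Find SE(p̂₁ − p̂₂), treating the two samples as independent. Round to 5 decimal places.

Sample proportions: 520/809 = 0.6428, 378/698 = 0.5415.
Each SE is √(p̂(1−p̂)/n): √(0.6428·0.3572/809) = 0.01685 and √(0.5415·0.4585/698) = 0.01886.
SE(p̂₁ − p̂₂) = √(SE₁² + SE₂²) = √(0.0002839225 + 0.0003556996) = 0.02529, since the two samples are independent.

0.02529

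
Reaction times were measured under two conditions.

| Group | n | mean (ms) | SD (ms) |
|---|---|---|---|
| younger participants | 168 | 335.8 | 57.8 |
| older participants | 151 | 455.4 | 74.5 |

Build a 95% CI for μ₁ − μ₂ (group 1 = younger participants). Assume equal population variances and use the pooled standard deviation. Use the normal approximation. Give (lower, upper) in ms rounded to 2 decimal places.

(-134.16, -105.04)

s_p = √[((n₁−1)s₁² + (n₂−1)s₂²)/(n₁+n₂−2)] = √[(167·57.8² + 150·74.5²)/317] = 66.2292.
SE = 66.2292·√(1/168 + 1/151) = 7.4268.
With z* = 1.960, margin = 1.960 × 7.4268 = 14.5565.
x̄₁ − x̄₂ = 335.8 − 455.4 = -119.6000; interval -119.6000 ± 14.5565 = (-134.16, -105.04).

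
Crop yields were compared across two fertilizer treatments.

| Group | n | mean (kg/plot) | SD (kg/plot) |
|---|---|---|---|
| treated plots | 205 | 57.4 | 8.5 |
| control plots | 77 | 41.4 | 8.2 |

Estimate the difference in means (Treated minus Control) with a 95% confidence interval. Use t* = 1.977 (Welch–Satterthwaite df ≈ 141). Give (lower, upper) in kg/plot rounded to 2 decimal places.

Standard errors of each mean: 8.5/√205 = 0.5937 and 8.2/√77 = 0.9345.
SE(x̄₁ − x̄₂) = √(0.5937² + 0.9345²) = 1.1071 for independent samples with unequal variances.
With t* = 1.977, the margin is 1.977 × 1.1071 = 2.1887.
x̄₁ − x̄₂ = 57.4 − 41.4 = 16.0000; the interval is 16.0000 ± 2.1887 = (13.81, 18.19).

(13.81, 18.19)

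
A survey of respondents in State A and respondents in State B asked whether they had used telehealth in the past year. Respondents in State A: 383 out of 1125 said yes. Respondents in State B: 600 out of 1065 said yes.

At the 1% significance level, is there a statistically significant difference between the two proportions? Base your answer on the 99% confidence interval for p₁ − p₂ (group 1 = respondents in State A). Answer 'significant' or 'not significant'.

p̂₁ = 383/1125 = 0.3404 and p̂₂ = 600/1065 = 0.5634.
SE₁ = √(p̂₁(1−p̂₁)/n₁) = √(0.3404·0.6596/1125) = 0.01413; SE₂ = √(0.5634·0.4366/1065) = 0.01520.
Independent samples: SE of the difference = √(SE₁² + SE₂²) = √(0.0001996569 + 0.00023104) = 0.02075.
z* for 99% confidence is 2.576, so the margin of error is 2.576 × 0.02075 = 0.05345.
Point estimate p̂₁ − p̂₂ = 0.3404 − 0.5634 = -0.2230.
-0.2230 ± 0.05345 → (-0.27645, -0.16955).
The interval (-0.27645, -0.16955) does not contain 0, so the difference is significant.

significant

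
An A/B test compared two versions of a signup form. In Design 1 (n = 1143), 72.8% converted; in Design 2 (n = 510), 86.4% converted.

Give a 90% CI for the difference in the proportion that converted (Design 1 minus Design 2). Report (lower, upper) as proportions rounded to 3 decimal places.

The two standard errors are √(0.7280×0.2720/1143) = 0.01316 and √(0.8640×0.1360/510) = 0.01518.
Because the samples are independent, SE_diff = √(0.01316² + 0.01518²) = 0.02009.
Using z* = 1.645 for 90%, ME = 1.645 × 0.02009 = 0.03305.
p̂₁ − p̂₂ = -0.1360; interval -0.1360 ± 0.03305 gives (-0.169, -0.103).

(-0.169, -0.103)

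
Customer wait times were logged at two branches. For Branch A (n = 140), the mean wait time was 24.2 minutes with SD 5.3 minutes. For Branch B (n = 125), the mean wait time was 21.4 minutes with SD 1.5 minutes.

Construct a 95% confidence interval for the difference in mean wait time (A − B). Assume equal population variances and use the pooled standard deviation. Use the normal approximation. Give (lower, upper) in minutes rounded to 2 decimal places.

s_p = √[((n₁−1)s₁² + (n₂−1)s₂²)/(n₁+n₂−2)] = √[(139·5.3² + 124·1.5²)/263] = 3.9883.
SE = 3.9883·√(1/140 + 1/125) = 0.4908.
With z* = 1.960, margin = 1.960 × 0.4908 = 0.9620.
x̄₁ − x̄₂ = 24.2 − 21.4 = 2.8000; interval 2.8000 ± 0.9620 = (1.84, 3.76).

(1.84, 3.76)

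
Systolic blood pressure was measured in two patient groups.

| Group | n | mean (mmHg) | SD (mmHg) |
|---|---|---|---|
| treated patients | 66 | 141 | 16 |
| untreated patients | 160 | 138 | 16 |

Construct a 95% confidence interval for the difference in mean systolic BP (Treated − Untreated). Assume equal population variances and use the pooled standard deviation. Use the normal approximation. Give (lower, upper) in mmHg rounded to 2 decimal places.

(-1.59, 7.59)

Pooled variance s_p² = [65·16² + 159·16²] / (66+160−2) = 256.0000, so s_p = 16.0000.
SE_diff = s_p·√(1/n₁ + 1/n₂) = 16.0000·√(1/66 + 1/160) = 2.3407.
z* = 1.960; margin = 1.960 × 2.3407 = 4.5878.
Difference = 141 − 138 = 3.0000.
3.0000 ± 4.5878 → (-1.59, 7.59).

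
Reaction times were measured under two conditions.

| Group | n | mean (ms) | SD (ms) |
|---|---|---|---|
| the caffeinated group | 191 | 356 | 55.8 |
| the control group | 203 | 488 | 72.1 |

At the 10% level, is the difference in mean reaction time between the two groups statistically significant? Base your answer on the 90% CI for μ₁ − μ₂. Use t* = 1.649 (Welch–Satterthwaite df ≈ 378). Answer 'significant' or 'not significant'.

Per-group SEs: s₁/√n₁ = 55.8/√191 = 4.0375, s₂/√n₂ = 72.1/√203 = 5.0604.
Unpooled SE of the difference: √(16.30140625 + 25.60764816) = 6.4737.
Margin of error = t* · SE = 1.649 × 6.4737 = 10.6751.
x̄₁ − x̄₂ = 356 − 488 = -132.0000.
CI: -132.0000 ± 10.6751 = (-142.6751, -121.3249).
The interval (-142.6751, -121.3249) does not contain 0, so the difference is significant.

significant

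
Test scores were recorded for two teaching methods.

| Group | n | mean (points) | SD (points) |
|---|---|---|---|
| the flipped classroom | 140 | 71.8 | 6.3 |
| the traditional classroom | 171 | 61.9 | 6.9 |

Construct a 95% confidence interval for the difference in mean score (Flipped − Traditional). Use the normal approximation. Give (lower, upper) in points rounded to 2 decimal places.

Per-group SEs: s₁/√n₁ = 6.3/√140 = 0.5324, s₂/√n₂ = 6.9/√171 = 0.5277.
Unpooled SE of the difference: √(0.28344976 + 0.27846729) = 0.7496.
Margin of error = z* · SE = 1.960 × 0.7496 = 1.4692.
x̄₁ − x̄₂ = 71.8 − 61.9 = 9.9000.
CI: 9.9000 ± 1.4692 = (8.43, 11.37).

(8.43, 11.37)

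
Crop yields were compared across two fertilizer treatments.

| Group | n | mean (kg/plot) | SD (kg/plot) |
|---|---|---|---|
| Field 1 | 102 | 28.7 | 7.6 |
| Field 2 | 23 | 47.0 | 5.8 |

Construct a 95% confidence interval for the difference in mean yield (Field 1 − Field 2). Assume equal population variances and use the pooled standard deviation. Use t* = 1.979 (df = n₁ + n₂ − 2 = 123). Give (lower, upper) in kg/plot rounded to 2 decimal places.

s_p = √[((n₁−1)s₁² + (n₂−1)s₂²)/(n₁+n₂−2)] = √[(101·7.6² + 22·5.8²)/123] = 7.3107.
SE = 7.3107·√(1/102 + 1/23) = 1.6875.
With t* = 1.979, margin = 1.979 × 1.6875 = 3.3396.
x̄₁ − x̄₂ = 28.7 − 47.0 = -18.3000; interval -18.3000 ± 3.3396 = (-21.64, -14.96).

(-21.64, -14.96)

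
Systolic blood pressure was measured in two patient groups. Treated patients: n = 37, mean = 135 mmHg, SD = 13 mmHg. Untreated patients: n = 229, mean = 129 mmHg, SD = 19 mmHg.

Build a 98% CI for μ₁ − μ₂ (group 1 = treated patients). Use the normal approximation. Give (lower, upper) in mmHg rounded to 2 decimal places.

Per-group SEs: s₁/√n₁ = 13/√37 = 2.1372, s₂/√n₂ = 19/√229 = 1.2556.
Unpooled SE of the difference: √(4.56762384 + 1.57653136) = 2.4787.
Margin of error = z* · SE = 2.326 × 2.4787 = 5.7655.
x̄₁ − x̄₂ = 135 − 129 = 6.0000.
CI: 6.0000 ± 5.7655 = (0.23, 11.77).

(0.23, 11.77)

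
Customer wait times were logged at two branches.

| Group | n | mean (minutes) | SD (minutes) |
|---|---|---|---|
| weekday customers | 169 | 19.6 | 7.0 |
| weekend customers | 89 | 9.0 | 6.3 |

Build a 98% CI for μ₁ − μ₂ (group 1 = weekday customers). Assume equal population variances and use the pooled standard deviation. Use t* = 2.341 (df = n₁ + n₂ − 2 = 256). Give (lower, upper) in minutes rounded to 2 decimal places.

Pooled variance s_p² = [168·7.0² + 88·6.3²] / (169+89−2) = 45.7997, so s_p = 6.7675.
SE_diff = s_p·√(1/n₁ + 1/n₂) = 6.7675·√(1/169 + 1/89) = 0.8863.
t* = 2.341; margin = 2.341 × 0.8863 = 2.0748.
Difference = 19.6 − 9.0 = 10.6000.
10.6000 ± 2.0748 → (8.53, 12.67).

(8.53, 12.67)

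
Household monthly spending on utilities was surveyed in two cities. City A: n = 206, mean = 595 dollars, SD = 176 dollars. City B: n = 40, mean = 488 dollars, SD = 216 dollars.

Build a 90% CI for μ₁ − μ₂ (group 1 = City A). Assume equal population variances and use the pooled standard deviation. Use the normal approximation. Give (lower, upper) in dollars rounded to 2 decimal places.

(54.99, 159.01)

Pooled variance s_p² = [205·176² + 39·216²] / (206+40−2) = 33482.2295, so s_p = 182.9815.
SE_diff = s_p·√(1/n₁ + 1/n₂) = 182.9815·√(1/206 + 1/40) = 31.6163.
z* = 1.645; margin = 1.645 × 31.6163 = 52.0088.
Difference = 595 − 488 = 107.0000.
107.0000 ± 52.0088 → (54.99, 159.01).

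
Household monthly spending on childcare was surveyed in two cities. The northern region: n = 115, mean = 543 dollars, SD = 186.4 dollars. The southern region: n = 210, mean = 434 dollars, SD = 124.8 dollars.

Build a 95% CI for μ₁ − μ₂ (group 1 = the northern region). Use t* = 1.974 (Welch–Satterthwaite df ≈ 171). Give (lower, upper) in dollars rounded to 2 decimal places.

(70.71, 147.29)

SE₁ = s₁/√n₁ = 186.4/√115 = 17.3819; SE₂ = 124.8/√210 = 8.6120.
Independent samples, unequal variances: SE_diff = √(SE₁² + SE₂²) = √(302.13044761 + 74.166544) = 19.3984.
t* = 1.974, so margin of error = 1.974 × 19.3984 = 38.2924.
Difference in means = 543 − 434 = 109.0000.
109.0000 ± 38.2924 → (70.71, 147.29).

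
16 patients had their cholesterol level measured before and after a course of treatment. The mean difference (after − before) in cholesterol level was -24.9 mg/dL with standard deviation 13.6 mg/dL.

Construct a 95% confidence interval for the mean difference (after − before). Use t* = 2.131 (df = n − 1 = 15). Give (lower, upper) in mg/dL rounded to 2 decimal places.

(-32.15, -17.65)

This is a matched-pairs design, so SE = s_d/√n = 13.6/√16 = 3.4000.
Margin = 2.131 × 3.4000 = 7.2454; the interval is -24.9 ± 7.2454 = (-32.15, -17.65).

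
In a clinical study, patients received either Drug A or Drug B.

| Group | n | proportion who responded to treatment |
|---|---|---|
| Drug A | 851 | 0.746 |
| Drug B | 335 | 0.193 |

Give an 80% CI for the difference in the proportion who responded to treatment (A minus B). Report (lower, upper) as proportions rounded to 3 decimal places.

Each SE is √(p̂(1−p̂)/n): √(0.7460·0.2540/851) = 0.01492 and √(0.1930·0.8070/335) = 0.02156.
SE(p̂₁ − p̂₂) = √(SE₁² + SE₂²) = √(0.0002226064 + 0.0004648336) = 0.02622, since the two samples are independent.
At 80% confidence z* = 1.282; margin = 1.282 × 0.02622 = 0.03361.
The difference is 0.7460 − 0.1930 = 0.5530, so the interval is 0.5530 ± 0.03361 = (0.519, 0.587).

(0.519, 0.587)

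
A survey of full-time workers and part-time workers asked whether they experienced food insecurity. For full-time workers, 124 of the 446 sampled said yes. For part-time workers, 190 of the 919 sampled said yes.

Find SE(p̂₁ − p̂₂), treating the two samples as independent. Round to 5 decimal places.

Sample proportions: 124/446 = 0.2780, 190/919 = 0.2067.
Each SE is √(p̂(1−p̂)/n): √(0.2780·0.7220/446) = 0.02121 and √(0.2067·0.7933/919) = 0.01336.
SE(p̂₁ − p̂₂) = √(SE₁² + SE₂²) = √(0.0004498641 + 0.0001784896) = 0.02507, since the two samples are independent.

0.02507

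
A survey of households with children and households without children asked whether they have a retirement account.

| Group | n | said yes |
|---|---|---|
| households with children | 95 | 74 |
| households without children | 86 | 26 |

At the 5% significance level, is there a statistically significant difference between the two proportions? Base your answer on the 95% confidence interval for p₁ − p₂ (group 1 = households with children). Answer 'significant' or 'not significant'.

p̂₁ = 74/95 = 0.7789 and p̂₂ = 26/86 = 0.3023.
SE₁ = √(p̂₁(1−p̂₁)/n₁) = √(0.7789·0.2211/95) = 0.04258; SE₂ = √(0.3023·0.6977/86) = 0.04952.
Independent samples: SE of the difference = √(SE₁² + SE₂²) = √(0.0018130564 + 0.0024522304) = 0.06531.
z* for 95% confidence is 1.960, so the margin of error is 1.960 × 0.06531 = 0.12801.
Point estimate p̂₁ − p̂₂ = 0.7789 − 0.3023 = 0.4766.
0.4766 ± 0.12801 → (0.34859, 0.60461).
The interval (0.34859, 0.60461) does not contain 0, so the difference is significant.

significant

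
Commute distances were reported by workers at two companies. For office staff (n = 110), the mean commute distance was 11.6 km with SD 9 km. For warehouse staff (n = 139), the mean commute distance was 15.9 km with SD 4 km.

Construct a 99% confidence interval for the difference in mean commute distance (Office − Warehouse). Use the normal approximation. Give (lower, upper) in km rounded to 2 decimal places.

(-6.68, -1.92)

SE₁ = s₁/√n₁ = 9/√110 = 0.8581; SE₂ = 4/√139 = 0.3393.
Independent samples, unequal variances: SE_diff = √(SE₁² + SE₂²) = √(0.73633561 + 0.11512449) = 0.9227.
z* = 2.576, so margin of error = 2.576 × 0.9227 = 2.3769.
Difference in means = 11.6 − 15.9 = -4.3000.
-4.3000 ± 2.3769 → (-6.68, -1.92).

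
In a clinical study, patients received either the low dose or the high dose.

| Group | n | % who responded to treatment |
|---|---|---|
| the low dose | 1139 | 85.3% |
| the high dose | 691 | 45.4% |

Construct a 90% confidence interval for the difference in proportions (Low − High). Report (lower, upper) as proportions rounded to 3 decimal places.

(0.363, 0.435)

Each SE is √(p̂(1−p̂)/n): √(0.8530·0.1470/1139) = 0.01049 and √(0.4540·0.5460/691) = 0.01894.
SE(p̂₁ − p̂₂) = √(SE₁² + SE₂²) = √(0.0001100401 + 0.0003587236) = 0.02165, since the two samples are independent.
At 90% confidence z* = 1.645; margin = 1.645 × 0.02165 = 0.03561.
The difference is 0.8530 − 0.4540 = 0.3990, so the interval is 0.3990 ± 0.03561 = (0.363, 0.435).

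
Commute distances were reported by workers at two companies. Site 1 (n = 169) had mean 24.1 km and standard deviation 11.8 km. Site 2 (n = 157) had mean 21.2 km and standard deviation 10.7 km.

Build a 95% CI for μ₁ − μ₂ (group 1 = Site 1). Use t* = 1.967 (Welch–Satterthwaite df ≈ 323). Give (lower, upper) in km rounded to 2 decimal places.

(0.45, 5.35)

SE₁ = s₁/√n₁ = 11.8/√169 = 0.9077; SE₂ = 10.7/√157 = 0.8540.
Independent samples, unequal variances: SE_diff = √(SE₁² + SE₂²) = √(0.82391929 + 0.729316) = 1.2463.
t* = 1.967, so margin of error = 1.967 × 1.2463 = 2.4515.
Difference in means = 24.1 − 21.2 = 2.9000.
2.9000 ± 2.4515 → (0.45, 5.35).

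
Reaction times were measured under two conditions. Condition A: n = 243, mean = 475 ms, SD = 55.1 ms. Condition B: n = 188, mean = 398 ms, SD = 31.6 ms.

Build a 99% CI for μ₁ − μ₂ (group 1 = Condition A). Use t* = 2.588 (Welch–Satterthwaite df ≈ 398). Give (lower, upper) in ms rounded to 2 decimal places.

(66.08, 87.92)

Per-group SEs: s₁/√n₁ = 55.1/√243 = 3.5347, s₂/√n₂ = 31.6/√188 = 2.3047.
Unpooled SE of the difference: √(12.49410409 + 5.31164209) = 4.2197.
Margin of error = t* · SE = 2.588 × 4.2197 = 10.9206.
x̄₁ − x̄₂ = 475 − 398 = 77.0000.
CI: 77.0000 ± 10.9206 = (66.08, 87.92).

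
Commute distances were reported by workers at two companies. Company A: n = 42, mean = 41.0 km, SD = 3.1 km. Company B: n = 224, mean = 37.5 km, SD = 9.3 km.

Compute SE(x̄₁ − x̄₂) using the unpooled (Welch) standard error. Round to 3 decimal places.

0.784

Standard errors of each mean: 3.1/√42 = 0.4783 and 9.3/√224 = 0.6214.
SE(x̄₁ − x̄₂) = √(0.4783² + 0.6214²) = 0.7842 for independent samples with unequal variances.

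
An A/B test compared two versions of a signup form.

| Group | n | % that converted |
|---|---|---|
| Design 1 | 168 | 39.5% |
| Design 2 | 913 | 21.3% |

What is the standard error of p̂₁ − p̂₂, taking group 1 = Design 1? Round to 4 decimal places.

The two standard errors are √(0.3950×0.6050/168) = 0.03772 and √(0.2130×0.7870/913) = 0.01355.
Because the samples are independent, SE_diff = √(0.03772² + 0.01355²) = 0.04008.

0.0401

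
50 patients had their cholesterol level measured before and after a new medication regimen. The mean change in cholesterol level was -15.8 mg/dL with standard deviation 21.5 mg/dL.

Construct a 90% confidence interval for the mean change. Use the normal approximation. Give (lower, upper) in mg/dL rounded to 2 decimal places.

Paired design: SE = s_d/√n = 21.5/√50 = 3.0406.
z* = 1.645; margin of error = 1.645 × 3.0406 = 5.0018.
-15.8 ± 5.0018 → (-20.80, -10.80).

(-20.80, -10.80)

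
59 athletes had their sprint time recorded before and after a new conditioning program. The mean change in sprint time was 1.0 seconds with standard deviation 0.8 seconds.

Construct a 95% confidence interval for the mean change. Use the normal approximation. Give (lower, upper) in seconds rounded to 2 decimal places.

Paired design: SE = s_d/√n = 0.8/√59 = 0.1042.
z* = 1.960; margin of error = 1.960 × 0.1042 = 0.2042.
1.0 ± 0.2042 → (0.80, 1.20).

(0.80, 1.20)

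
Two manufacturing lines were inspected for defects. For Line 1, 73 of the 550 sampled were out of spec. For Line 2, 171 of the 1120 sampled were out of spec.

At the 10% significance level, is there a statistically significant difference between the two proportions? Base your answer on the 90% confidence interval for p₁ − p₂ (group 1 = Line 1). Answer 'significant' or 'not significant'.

not significant

Sample proportions: 73/550 = 0.1327, 171/1120 = 0.1527.
Each SE is √(p̂(1−p̂)/n): √(0.1327·0.8673/550) = 0.01447 and √(0.1527·0.8473/1120) = 0.01075.
SE(p̂₁ − p̂₂) = √(SE₁² + SE₂²) = √(0.0002093809 + 0.0001155625) = 0.01803, since the two samples are independent.
At 90% confidence z* = 1.645; margin = 1.645 × 0.01803 = 0.02966.
The difference is 0.1327 − 0.1527 = -0.0200, so the interval is -0.0200 ± 0.02966 = (-0.04966, 0.00966).
The interval (-0.04966, 0.00966) contains 0, so the difference is not significant.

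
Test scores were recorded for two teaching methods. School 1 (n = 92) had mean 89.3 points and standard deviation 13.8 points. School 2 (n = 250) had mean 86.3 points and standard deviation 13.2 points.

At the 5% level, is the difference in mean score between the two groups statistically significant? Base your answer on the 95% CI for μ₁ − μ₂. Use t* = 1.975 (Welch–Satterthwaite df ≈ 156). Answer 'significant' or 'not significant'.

not significant

Per-group SEs: s₁/√n₁ = 13.8/√92 = 1.4387, s₂/√n₂ = 13.2/√250 = 0.8348.
Unpooled SE of the difference: √(2.06985769 + 0.69689104) = 1.6634.
Margin of error = t* · SE = 1.975 × 1.6634 = 3.2852.
x̄₁ − x̄₂ = 89.3 − 86.3 = 3.0000.
CI: 3.0000 ± 3.2852 = (-0.2852, 6.2852).
The interval (-0.2852, 6.2852) contains 0, so the difference is not significant.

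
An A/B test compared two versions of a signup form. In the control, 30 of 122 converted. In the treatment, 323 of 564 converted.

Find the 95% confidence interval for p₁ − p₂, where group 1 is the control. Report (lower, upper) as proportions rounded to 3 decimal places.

(-0.413, -0.240)

p̂₁ = 30/122 = 0.2459 and p̂₂ = 323/564 = 0.5727.
SE₁ = √(p̂₁(1−p̂₁)/n₁) = √(0.2459·0.7541/122) = 0.03899; SE₂ = √(0.5727·0.4273/564) = 0.02083.
Independent samples: SE of the difference = √(SE₁² + SE₂²) = √(0.0015202201 + 0.0004338889) = 0.04421.
z* for 95% confidence is 1.960, so the margin of error is 1.960 × 0.04421 = 0.08665.
Point estimate p̂₁ − p̂₂ = 0.2459 − 0.5727 = -0.3268.
-0.3268 ± 0.08665 → (-0.413, -0.240).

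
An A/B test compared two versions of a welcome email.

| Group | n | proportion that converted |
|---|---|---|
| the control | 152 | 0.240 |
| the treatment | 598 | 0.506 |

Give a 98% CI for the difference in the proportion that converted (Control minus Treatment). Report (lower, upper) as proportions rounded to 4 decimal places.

SE₁ = √(p̂₁(1−p̂₁)/n₁) = √(0.2400·0.7600/152) = 0.03464; SE₂ = √(0.5060·0.4940/598) = 0.02045.
Independent samples: SE of the difference = √(SE₁² + SE₂²) = √(0.0011999296 + 0.0004182025) = 0.04023.
z* for 98% confidence is 2.326, so the margin of error is 2.326 × 0.04023 = 0.09357.
Point estimate p̂₁ − p̂₂ = 0.2400 − 0.5060 = -0.2660.
-0.2660 ± 0.09357 → (-0.3596, -0.1724).

(-0.3596, -0.1724)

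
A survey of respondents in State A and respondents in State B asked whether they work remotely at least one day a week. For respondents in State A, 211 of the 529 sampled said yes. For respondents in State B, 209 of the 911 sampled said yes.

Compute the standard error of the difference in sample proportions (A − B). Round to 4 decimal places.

p̂₁ = 211/529 = 0.3989 and p̂₂ = 209/911 = 0.2294.
SE₁ = √(p̂₁(1−p̂₁)/n₁) = √(0.3989·0.6011/529) = 0.02129; SE₂ = √(0.2294·0.7706/911) = 0.01393.
Independent samples: SE of the difference = √(SE₁² + SE₂²) = √(0.0004532641 + 0.0001940449) = 0.02544.

0.0254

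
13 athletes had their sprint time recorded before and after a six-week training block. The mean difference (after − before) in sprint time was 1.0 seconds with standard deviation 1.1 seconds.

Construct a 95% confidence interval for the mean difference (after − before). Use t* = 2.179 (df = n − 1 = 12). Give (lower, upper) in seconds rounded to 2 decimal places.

(0.34, 1.66)

Paired design: SE = s_d/√n = 1.1/√13 = 0.3051.
t* = 2.179; margin of error = 2.179 × 0.3051 = 0.6648.
1.0 ± 0.6648 → (0.34, 1.66).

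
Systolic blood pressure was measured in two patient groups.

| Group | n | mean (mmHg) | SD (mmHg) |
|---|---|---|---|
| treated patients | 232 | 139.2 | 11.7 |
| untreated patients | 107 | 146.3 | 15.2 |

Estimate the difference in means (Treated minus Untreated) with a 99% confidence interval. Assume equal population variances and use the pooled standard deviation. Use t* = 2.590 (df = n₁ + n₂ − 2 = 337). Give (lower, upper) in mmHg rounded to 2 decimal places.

s_p = √[((n₁−1)s₁² + (n₂−1)s₂²)/(n₁+n₂−2)] = √[(231·11.7² + 106·15.2²)/337] = 12.9036.
SE = 12.9036·√(1/232 + 1/107) = 1.5079.
With t* = 2.590, margin = 2.590 × 1.5079 = 3.9055.
x̄₁ − x̄₂ = 139.2 − 146.3 = -7.1000; interval -7.1000 ± 3.9055 = (-11.01, -3.19).

(-11.01, -3.19)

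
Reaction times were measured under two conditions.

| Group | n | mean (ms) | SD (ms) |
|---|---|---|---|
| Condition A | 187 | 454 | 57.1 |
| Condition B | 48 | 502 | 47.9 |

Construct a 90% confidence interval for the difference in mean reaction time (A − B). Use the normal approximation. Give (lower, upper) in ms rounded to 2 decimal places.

Per-group SEs: s₁/√n₁ = 57.1/√187 = 4.1756, s₂/√n₂ = 47.9/√48 = 6.9138.
Unpooled SE of the difference: √(17.43563536 + 47.80063044) = 8.0769.
Margin of error = z* · SE = 1.645 × 8.0769 = 13.2865.
x̄₁ − x̄₂ = 454 − 502 = -48.0000.
CI: -48.0000 ± 13.2865 = (-61.29, -34.71).

(-61.29, -34.71)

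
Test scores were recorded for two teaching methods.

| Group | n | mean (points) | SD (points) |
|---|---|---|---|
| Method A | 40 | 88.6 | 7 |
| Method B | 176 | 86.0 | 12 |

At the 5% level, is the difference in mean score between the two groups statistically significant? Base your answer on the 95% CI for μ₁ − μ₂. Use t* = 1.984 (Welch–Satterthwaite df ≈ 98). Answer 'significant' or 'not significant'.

SE₁ = s₁/√n₁ = 7/√40 = 1.1068; SE₂ = 12/√176 = 0.9045.
Independent samples, unequal variances: SE_diff = √(SE₁² + SE₂²) = √(1.22500624 + 0.81812025) = 1.4294.
t* = 1.984, so margin of error = 1.984 × 1.4294 = 2.8359.
Difference in means = 88.6 − 86.0 = 2.6000.
2.6000 ± 2.8359 → (-0.2359, 5.4359).
The interval (-0.2359, 5.4359) contains 0, so the difference is not significant.

not significant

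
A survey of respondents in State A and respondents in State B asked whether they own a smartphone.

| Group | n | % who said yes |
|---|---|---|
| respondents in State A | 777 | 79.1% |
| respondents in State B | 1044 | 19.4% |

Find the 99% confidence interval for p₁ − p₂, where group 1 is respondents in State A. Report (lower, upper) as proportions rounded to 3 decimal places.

(0.548, 0.646)

SE₁ = √(p̂₁(1−p̂₁)/n₁) = √(0.7910·0.2090/777) = 0.01459; SE₂ = √(0.1940·0.8060/1044) = 0.01224.
Independent samples: SE of the difference = √(SE₁² + SE₂²) = √(0.0002128681 + 0.0001498176) = 0.01904.
z* for 99% confidence is 2.576, so the margin of error is 2.576 × 0.01904 = 0.04905.
Point estimate p̂₁ − p̂₂ = 0.7910 − 0.1940 = 0.5970.
0.5970 ± 0.04905 → (0.548, 0.646).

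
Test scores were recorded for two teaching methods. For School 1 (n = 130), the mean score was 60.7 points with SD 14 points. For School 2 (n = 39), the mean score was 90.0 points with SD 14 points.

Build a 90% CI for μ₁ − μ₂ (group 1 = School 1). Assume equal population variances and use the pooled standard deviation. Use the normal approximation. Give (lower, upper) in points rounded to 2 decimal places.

(-33.50, -25.10)

Pooled variance s_p² = [129·14² + 38·14²] / (130+39−2) = 196.0000, so s_p = 14.0000.
SE_diff = s_p·√(1/n₁ + 1/n₂) = 14.0000·√(1/130 + 1/39) = 2.5560.
z* = 1.645; margin = 1.645 × 2.5560 = 4.2046.
Difference = 60.7 − 90.0 = -29.3000.
-29.3000 ± 4.2046 → (-33.50, -25.10).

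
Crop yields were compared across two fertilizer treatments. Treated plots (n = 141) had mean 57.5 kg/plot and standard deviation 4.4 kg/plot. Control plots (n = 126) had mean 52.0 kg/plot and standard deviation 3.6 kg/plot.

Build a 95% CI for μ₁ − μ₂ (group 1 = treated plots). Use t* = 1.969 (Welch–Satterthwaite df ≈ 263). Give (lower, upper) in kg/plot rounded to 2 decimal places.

SE₁ = s₁/√n₁ = 4.4/√141 = 0.3705; SE₂ = 3.6/√126 = 0.3207.
Independent samples, unequal variances: SE_diff = √(SE₁² + SE₂²) = √(0.13727025 + 0.10284849) = 0.4900.
t* = 1.969, so margin of error = 1.969 × 0.4900 = 0.9648.
Difference in means = 57.5 − 52.0 = 5.5000.
5.5000 ± 0.9648 → (4.54, 6.46).

(4.54, 6.46)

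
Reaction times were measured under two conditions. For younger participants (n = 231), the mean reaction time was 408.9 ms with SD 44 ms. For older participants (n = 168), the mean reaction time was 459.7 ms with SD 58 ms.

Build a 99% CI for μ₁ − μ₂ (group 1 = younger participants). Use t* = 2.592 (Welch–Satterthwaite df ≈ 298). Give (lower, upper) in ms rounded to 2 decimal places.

SE₁ = s₁/√n₁ = 44/√231 = 2.8950; SE₂ = 58/√168 = 4.4748.
Independent samples, unequal variances: SE_diff = √(SE₁² + SE₂²) = √(8.381025 + 20.02383504) = 5.3296.
t* = 2.592, so margin of error = 2.592 × 5.3296 = 13.8143.
Difference in means = 408.9 − 459.7 = -50.8000.
-50.8000 ± 13.8143 → (-64.61, -36.99).

(-64.61, -36.99)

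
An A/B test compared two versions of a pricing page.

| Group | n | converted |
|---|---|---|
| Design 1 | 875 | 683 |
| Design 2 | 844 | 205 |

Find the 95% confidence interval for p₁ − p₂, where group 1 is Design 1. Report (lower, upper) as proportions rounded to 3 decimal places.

First, p̂₁ = 683/875 = 0.7806; p̂₂ = 205/844 = 0.2429.
The two standard errors are √(0.7806×0.2194/875) = 0.01399 and √(0.2429×0.7571/844) = 0.01476.
Because the samples are independent, SE_diff = √(0.01399² + 0.01476²) = 0.02034.
Using z* = 1.960 for 95%, ME = 1.960 × 0.02034 = 0.03987.
p̂₁ − p̂₂ = 0.5377; interval 0.5377 ± 0.03987 gives (0.498, 0.578).

(0.498, 0.578)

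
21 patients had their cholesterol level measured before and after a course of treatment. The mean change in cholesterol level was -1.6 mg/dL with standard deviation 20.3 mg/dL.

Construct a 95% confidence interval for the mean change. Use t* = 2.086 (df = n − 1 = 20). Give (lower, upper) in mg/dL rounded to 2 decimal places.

(-10.84, 7.64)

This is a matched-pairs design, so SE = s_d/√n = 20.3/√21 = 4.4298.
Margin = 2.086 × 4.4298 = 9.2406; the interval is -1.6 ± 9.2406 = (-10.84, 7.64).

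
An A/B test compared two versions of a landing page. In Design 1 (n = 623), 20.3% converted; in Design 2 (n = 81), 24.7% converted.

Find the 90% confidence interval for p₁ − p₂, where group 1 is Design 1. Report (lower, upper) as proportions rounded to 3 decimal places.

The two standard errors are √(0.2030×0.7970/623) = 0.01612 and √(0.2470×0.7530/81) = 0.04792.
Because the samples are independent, SE_diff = √(0.01612² + 0.04792²) = 0.05056.
Using z* = 1.645 for 90%, ME = 1.645 × 0.05056 = 0.08317.
p̂₁ − p̂₂ = -0.0440; interval -0.0440 ± 0.08317 gives (-0.127, 0.039).

(-0.127, 0.039)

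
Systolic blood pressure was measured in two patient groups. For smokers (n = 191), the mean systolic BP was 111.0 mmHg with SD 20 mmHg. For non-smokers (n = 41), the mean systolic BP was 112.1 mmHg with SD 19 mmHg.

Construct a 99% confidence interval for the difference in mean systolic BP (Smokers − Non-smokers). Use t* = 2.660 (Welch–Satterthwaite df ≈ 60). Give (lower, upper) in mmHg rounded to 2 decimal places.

Per-group SEs: s₁/√n₁ = 20/√191 = 1.4471, s₂/√n₂ = 19/√41 = 2.9673.
Unpooled SE of the difference: √(2.09409841 + 8.80486929) = 3.3014.
Margin of error = t* · SE = 2.660 × 3.3014 = 8.7817.
x̄₁ − x̄₂ = 111.0 − 112.1 = -1.1000.
CI: -1.1000 ± 8.7817 = (-9.88, 7.68).

(-9.88, 7.68)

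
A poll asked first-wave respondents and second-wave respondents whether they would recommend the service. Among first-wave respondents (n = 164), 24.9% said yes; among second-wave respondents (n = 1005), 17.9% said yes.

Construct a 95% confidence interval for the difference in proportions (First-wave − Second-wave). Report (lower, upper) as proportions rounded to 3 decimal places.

(0.000, 0.140)

The two standard errors are √(0.2490×0.7510/164) = 0.03377 and √(0.1790×0.8210/1005) = 0.01209.
Because the samples are independent, SE_diff = √(0.03377² + 0.01209²) = 0.03587.
Using z* = 1.960 for 95%, ME = 1.960 × 0.03587 = 0.07031.
p̂₁ − p̂₂ = 0.0700; interval 0.0700 ± 0.07031 gives (0.000, 0.140).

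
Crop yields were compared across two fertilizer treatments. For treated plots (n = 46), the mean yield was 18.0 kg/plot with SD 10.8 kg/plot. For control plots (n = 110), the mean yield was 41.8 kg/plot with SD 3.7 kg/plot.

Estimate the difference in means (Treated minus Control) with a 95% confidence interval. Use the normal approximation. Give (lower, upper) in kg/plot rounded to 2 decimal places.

Per-group SEs: s₁/√n₁ = 10.8/√46 = 1.5924, s₂/√n₂ = 3.7/√110 = 0.3528.
Unpooled SE of the difference: √(2.53573776 + 0.12446784) = 1.6310.
Margin of error = z* · SE = 1.960 × 1.6310 = 3.1968.
x̄₁ − x̄₂ = 18.0 − 41.8 = -23.8000.
CI: -23.8000 ± 3.1968 = (-27.00, -20.60).

(-27.00, -20.60)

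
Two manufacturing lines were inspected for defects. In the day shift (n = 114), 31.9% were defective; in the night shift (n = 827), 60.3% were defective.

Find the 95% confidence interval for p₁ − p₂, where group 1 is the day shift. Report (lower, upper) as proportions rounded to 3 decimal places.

Each SE is √(p̂(1−p̂)/n): √(0.3190·0.6810/114) = 0.04365 and √(0.6030·0.3970/827) = 0.01701.
SE(p̂₁ − p̂₂) = √(SE₁² + SE₂²) = √(0.0019053225 + 0.0002893401) = 0.04685, since the two samples are independent.
At 95% confidence z* = 1.960; margin = 1.960 × 0.04685 = 0.09183.
The difference is 0.3190 − 0.6030 = -0.2840, so the interval is -0.2840 ± 0.09183 = (-0.376, -0.192).

(-0.376, -0.192)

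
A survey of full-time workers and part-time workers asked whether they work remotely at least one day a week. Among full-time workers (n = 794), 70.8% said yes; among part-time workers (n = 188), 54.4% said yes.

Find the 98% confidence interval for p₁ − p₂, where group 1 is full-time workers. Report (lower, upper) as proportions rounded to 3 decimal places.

(0.072, 0.256)

Each SE is √(p̂(1−p̂)/n): √(0.7080·0.2920/794) = 0.01614 and √(0.5440·0.4560/188) = 0.03632.
SE(p̂₁ − p̂₂) = √(SE₁² + SE₂²) = √(0.0002604996 + 0.0013191424) = 0.03974, since the two samples are independent.
At 98% confidence z* = 2.326; margin = 2.326 × 0.03974 = 0.09244.
The difference is 0.7080 − 0.5440 = 0.1640, so the interval is 0.1640 ± 0.09244 = (0.072, 0.256).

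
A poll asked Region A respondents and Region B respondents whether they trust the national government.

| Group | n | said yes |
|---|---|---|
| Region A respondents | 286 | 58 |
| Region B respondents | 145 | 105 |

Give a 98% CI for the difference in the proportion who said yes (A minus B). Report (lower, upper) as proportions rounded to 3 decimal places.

p̂₁ = 58/286 = 0.2028 and p̂₂ = 105/145 = 0.7241.
SE₁ = √(p̂₁(1−p̂₁)/n₁) = √(0.2028·0.7972/286) = 0.02378; SE₂ = √(0.7241·0.2759/145) = 0.03712.
Independent samples: SE of the difference = √(SE₁² + SE₂²) = √(0.0005654884 + 0.0013778944) = 0.04408.
z* for 98% confidence is 2.326, so the margin of error is 2.326 × 0.04408 = 0.10253.
Point estimate p̂₁ − p̂₂ = 0.2028 − 0.7241 = -0.5213.
-0.5213 ± 0.10253 → (-0.624, -0.419).

(-0.624, -0.419)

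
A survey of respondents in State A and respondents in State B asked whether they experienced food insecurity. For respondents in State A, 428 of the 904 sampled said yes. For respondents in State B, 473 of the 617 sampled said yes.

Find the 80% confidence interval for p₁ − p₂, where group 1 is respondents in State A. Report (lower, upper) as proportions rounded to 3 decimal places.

(-0.324, -0.263)

Sample proportions: 428/904 = 0.4735, 473/617 = 0.7666.
Each SE is √(p̂(1−p̂)/n): √(0.4735·0.5265/904) = 0.01661 and √(0.7666·0.2334/617) = 0.01703.
SE(p̂₁ − p̂₂) = √(SE₁² + SE₂²) = √(0.0002758921 + 0.0002900209) = 0.02379, since the two samples are independent.
At 80% confidence z* = 1.282; margin = 1.282 × 0.02379 = 0.03050.
The difference is 0.4735 − 0.7666 = -0.2931, so the interval is -0.2931 ± 0.03050 = (-0.324, -0.263).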